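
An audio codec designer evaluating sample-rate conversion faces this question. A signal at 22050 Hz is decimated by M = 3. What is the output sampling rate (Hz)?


Decimation reduces the sample rate:
fs_out = fs_in / M
       = 22050 / 3
       = 7350.0 Hz

7350.0 Hz


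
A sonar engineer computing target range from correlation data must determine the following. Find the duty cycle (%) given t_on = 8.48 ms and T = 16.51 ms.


Duty cycle as a percentage:
DC = (t_on / T) * 100
   = (8.48 / 16.51) * 100
   = 0.513628 * 100
   = 51.36 %

51.36 %


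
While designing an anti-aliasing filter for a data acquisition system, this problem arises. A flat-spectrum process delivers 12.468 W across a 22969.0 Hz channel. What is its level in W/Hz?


Power spectral density:
PSD = P / BW
    = 12.468 / 22969.0
    = 0.00054282 W/Hz

0.00054282 W/Hz


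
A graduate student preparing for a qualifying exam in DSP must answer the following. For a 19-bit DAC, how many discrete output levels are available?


Number of quantization levels = 2^N
= 2^19
= 524288

524288


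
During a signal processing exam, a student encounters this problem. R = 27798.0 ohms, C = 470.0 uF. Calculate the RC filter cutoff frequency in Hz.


Cutoff frequency of a first-order RC filter:
fc = 1 / (2 * pi * R * C)
C = 470.0 uF = 0.00047 F
fc = 1 / (2 * pi * 27798.0 * 0.00047)
   = 1 / 82.09019302942
   = 0.012182 Hz

0.012182 Hz


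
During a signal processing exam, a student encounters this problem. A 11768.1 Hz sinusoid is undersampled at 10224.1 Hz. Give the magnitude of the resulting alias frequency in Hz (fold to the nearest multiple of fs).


Compute the nearest integer multiple of fs to the signal:
n = round(11768.1 / 10224.1) = 1
f_alias = |11768.1 - 1 * 10224.1|
        = |11768.1 - 10224.1|
        = 1544.0 Hz

1544.0


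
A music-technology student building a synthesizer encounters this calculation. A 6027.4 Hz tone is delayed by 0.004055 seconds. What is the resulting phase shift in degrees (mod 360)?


Phase shift from frequency and time delay:
phi = 360 * f * t_delay
    = 360 * 6027.4 * 0.004055
    = 8798.8 degrees
    mod 360 = 158.8 degrees

158.8 degrees


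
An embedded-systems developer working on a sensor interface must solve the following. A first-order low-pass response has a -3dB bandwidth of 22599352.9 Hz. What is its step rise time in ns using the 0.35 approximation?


Rise time from bandwidth relationship:
tr = 0.35 / BW
   = 0.35 / 22599352.9
   = 1.54871691e-08 s
   = 15.4872 ns

15.4872 ns


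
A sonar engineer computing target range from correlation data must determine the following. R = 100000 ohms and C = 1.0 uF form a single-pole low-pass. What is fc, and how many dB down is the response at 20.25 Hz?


Step 1 — cutoff frequency:
fc = 1 / (2*pi*R*C)
C = 1.0 uF = 1e-06 F
fc = 1 / (2*pi*100000*1e-06)
   = 1.59155 Hz

Step 2 — magnitude at f = 20.25 Hz:
|H(f)| = 1 / sqrt(1 + (f/fc)^2)
f/fc = 20.25 / 1.59155 = 12.723446
|H| = 1 / sqrt(1 + 161.886078) = 0.0783534
|H|_dB = 20*log10(0.0783534) = -22.12 dB

fc = 1.59155 Hz; |H(20.25 Hz)| = -22.12 dB


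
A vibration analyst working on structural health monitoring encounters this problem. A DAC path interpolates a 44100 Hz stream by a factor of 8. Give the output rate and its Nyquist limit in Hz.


Step 1 — output sample rate after interpolation by L:
fs_out = L * fs_in = 8 * 44100 = 352800 Hz

Step 2 — Nyquist frequency of the output stream:
f_Nyq = fs_out / 2 = 352800 / 2 = 176400.0 Hz

fs_out = 352800 Hz; f_Nyquist = 176400.0 Hz


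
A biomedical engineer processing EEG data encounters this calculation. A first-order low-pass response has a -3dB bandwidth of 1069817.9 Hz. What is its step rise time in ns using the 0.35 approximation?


Rise time from bandwidth relationship:
tr = 0.35 / BW
   = 0.35 / 1069817.9
   = 3.271584818e-07 s
   = 327.1585 ns

327.1585 ns


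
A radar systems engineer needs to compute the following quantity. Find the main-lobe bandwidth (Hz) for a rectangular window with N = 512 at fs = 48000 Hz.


Main lobe width for a rectangular window:
Width = 2 * fs / N
      = 2 * 48000 / 512
      = 96000 / 512
      = 187.5 Hz

187.5 Hz


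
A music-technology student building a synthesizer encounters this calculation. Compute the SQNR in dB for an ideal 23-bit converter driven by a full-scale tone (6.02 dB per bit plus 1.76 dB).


Theoretical SNR for a full-scale sinusoid:
SNR = 6.02 * N + 1.76
    = 6.02 * 23 + 1.76
    = 138.46 + 1.76
    = 140.22 dB

140.22 dB


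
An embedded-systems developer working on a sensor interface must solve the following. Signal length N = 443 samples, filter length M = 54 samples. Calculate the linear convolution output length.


Linear convolution output length:
L = N + M - 1
  = 443 + 54 - 1
  = 496 samples

496


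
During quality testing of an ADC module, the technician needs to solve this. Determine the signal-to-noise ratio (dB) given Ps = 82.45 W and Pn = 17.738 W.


SNR in decibels:
SNR = 10 * log10(Ps / Pn)
    = 10 * log10(82.45 / 17.738)
    = 10 * log10(4.6482)
    = 10 * 0.6673
    = 6.67 dB

6.67 dB


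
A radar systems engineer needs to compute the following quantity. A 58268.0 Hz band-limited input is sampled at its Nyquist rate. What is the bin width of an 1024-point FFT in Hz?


Step 1 — Nyquist sampling rate:
fs = 2 * fmax = 2 * 58268.0 = 116536.0 Hz

Step 2 — DFT bin spacing:
df = fs / N = 116536.0 / 1024 = 113.8047 Hz

113.8047 Hz


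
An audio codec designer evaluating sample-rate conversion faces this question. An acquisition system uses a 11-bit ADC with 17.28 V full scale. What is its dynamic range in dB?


Dynamic range from full-scale to LSB:
V_min = V_max / 2^bits = 17.28 / 2^11
DR = 20 * log10(V_max / V_min)
   = 20 * log10(2^11)
   = 20 * 11 * log10(2)
   = 66.23 dB

66.23 dB


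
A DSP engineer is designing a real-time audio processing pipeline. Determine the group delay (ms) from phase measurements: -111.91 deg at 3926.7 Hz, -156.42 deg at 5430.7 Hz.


Group delay from phase difference:
tau = -d(phi)/d(omega)
d(phi) = -44.51 deg = -0.776846 rad
d(omega) = 2*pi*(5430.7 - 3926.7) = 9449.9107 rad/s
tau = -(-0.776846) / 9449.9107
    = 0.0822 ms

0.0822 ms


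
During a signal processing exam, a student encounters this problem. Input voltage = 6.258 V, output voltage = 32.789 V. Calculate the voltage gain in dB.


Voltage gain in dB:
G = 20 * log10(Vout / Vin)
  = 20 * log10(32.789 / 6.258)
  = 20 * log10(5.239533)
  = 20 * 0.719293
  = 14.39 dB

14.39 dB


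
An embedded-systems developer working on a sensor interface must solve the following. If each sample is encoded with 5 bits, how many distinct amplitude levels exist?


Number of quantization levels = 2^N
= 2^5
= 32

32


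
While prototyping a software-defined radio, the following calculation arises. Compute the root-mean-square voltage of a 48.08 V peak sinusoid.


RMS voltage for a sinusoidal waveform:
V_rms = V_peak / sqrt(2)
      = 48.08 / 1.414214
      = 33.998 V

33.998 V


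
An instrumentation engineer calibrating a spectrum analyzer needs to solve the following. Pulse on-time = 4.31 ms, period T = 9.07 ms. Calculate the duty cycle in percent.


Duty cycle as a percentage:
DC = (t_on / T) * 100
   = (4.31 / 9.07) * 100
   = 0.475193 * 100
   = 47.52 %

47.52 %


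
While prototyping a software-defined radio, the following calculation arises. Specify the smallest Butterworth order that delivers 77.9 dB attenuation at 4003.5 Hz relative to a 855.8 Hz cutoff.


Butterworth filter order formula:
n = log10(10^(A/10) - 1) / (2 * log10(f_stop/f_pass))
10^(77.9/10) - 1 = 61659499.1861
f_stop/f_pass = 4003.5 / 855.8 = 4.6781
n = 5.8128 -> ceil = 6

6


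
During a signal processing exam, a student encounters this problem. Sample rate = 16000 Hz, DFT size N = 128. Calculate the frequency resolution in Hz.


DFT frequency resolution:
df = fs / N
   = 16000 / 128
   = 125.0 Hz

125.0 Hz


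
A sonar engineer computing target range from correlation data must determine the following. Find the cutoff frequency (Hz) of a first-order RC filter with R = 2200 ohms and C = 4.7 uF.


Cutoff frequency of a first-order RC filter:
fc = 1 / (2 * pi * R * C)
C = 4.7 uF = 4.7e-06 F
fc = 1 / (2 * pi * 2200 * 4.7e-06)
   = 1 / 0.064968136076237
   = 15.392161 Hz

15.392161 Hz


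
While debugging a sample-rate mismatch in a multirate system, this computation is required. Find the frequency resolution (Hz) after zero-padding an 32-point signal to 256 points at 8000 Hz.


Frequency resolution after zero-padding:
N_padded = 32 * 8 = 256
df = fs / N_padded
   = 8000 / 256
   = 31.25 Hz

31.25 Hz


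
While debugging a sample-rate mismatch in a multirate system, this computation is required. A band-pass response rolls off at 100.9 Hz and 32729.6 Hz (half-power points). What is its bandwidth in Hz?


Bandwidth is the difference of -3dB frequencies:
BW = f_high - f_low
   = 32729.6 - 100.9
   = 32628.7 Hz

32628.7 Hz


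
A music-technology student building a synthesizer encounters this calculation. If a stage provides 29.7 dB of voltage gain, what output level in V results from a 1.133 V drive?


Output voltage from dB gain:
V_out = V_in * 10^(gain_dB / 20)
      = 1.133 * 10^(29.7 / 20)
      = 1.133 * 30.549211
      = 34.6123 V

34.6123 V


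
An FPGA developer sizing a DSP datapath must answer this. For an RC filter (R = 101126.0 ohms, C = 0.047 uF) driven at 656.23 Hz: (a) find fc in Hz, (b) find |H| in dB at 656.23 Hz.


Step 1 — cutoff frequency:
fc = 1 / (2*pi*R*C)
C = 0.047 uF = 4.7e-08 F
fc = 1 / (2*pi*101126.0*4.7e-08)
   = 33.4857 Hz

Step 2 — magnitude at f = 656.23 Hz:
|H(f)| = 1 / sqrt(1 + (f/fc)^2)
f/fc = 656.23 / 33.4857 = 19.597321
|H| = 1 / sqrt(1 + 384.05499) = 0.0509611
|H|_dB = 20*log10(0.0509611) = -25.86 dB

fc = 33.4857 Hz; |H(656.23 Hz)| = -25.86 dB


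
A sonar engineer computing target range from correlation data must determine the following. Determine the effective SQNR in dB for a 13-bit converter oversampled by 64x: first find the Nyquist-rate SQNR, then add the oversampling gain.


Step 1 — baseline SQNR at Nyquist:
SQNR_base = 6.02*N + 1.76
          = 6.02*13 + 1.76
          = 80.02 dB

Step 2 — oversampling processing gain:
G = 10*log10(OSR) = 10*log10(64) = 18.06 dB

Step 3 — total:
SQNR_total = 80.02 + 18.06 = 98.08 dB

Base SQNR = 80.02 dB; oversampled SQNR = 98.08 dB


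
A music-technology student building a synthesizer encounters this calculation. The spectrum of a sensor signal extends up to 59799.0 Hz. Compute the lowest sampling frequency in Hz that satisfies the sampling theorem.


The Nyquist rate is twice the maximum frequency component.
fs_min = 2 * fmax
      = 2 * 59799.0
      = 119598.0 Hz

119598.0


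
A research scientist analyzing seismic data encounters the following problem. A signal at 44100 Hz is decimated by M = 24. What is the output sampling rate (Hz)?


Decimation reduces the sample rate:
fs_out = fs_in / M
       = 44100 / 24
       = 1837.5 Hz

1837.5 Hz


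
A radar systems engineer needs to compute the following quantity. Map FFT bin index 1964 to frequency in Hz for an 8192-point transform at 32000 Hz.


Frequency of DFT bin k:
f_k = k * fs / N
    = 1964 * 32000 / 8192
    = 62848000 / 8192
    = 7671.875 Hz

7671.875 Hz


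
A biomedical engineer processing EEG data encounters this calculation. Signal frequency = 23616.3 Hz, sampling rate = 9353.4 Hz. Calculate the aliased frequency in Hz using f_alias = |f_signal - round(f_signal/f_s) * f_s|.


Compute the nearest integer multiple of fs to the signal:
n = round(23616.3 / 9353.4) = 3
f_alias = |23616.3 - 3 * 9353.4|
        = |23616.3 - 28060.2|
        = 4443.9 Hz

4443.9


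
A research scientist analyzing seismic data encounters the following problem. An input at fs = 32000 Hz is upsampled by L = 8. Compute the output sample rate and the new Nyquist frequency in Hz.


Step 1 — output sample rate after interpolation by L:
fs_out = L * fs_in = 8 * 32000 = 256000 Hz

Step 2 — Nyquist frequency of the output stream:
f_Nyq = fs_out / 2 = 256000 / 2 = 128000.0 Hz

fs_out = 256000 Hz; f_Nyquist = 128000.0 Hz


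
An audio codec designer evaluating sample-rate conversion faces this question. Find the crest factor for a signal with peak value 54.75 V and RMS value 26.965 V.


Crest factor is the ratio of peak to RMS:
CF = V_peak / V_rms
   = 54.75 / 26.965
   = 2.0304

2.0304


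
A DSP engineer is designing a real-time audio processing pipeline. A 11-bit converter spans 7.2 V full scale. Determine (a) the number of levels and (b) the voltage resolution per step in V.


Step 1 — number of quantization levels:
L = 2^N = 2^11 = 2048

Step 2 — LSB step size:
delta = Vfs / L
      = 7.2 / 2048
      = 0.00351563 V

Levels = 2048; step size = 0.00351563 V


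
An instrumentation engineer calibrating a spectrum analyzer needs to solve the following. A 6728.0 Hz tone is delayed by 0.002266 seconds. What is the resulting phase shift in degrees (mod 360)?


Phase shift from frequency and time delay:
phi = 360 * f * t_delay
    = 360 * 6728.0 * 0.002266
    = 5488.43 degrees
    mod 360 = 88.43 degrees

88.43 degrees


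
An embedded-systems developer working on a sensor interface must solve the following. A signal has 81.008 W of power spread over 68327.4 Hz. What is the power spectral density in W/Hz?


Power spectral density:
PSD = P / BW
    = 81.008 / 68327.4
    = 0.00118559 W/Hz

0.00118559 W/Hz


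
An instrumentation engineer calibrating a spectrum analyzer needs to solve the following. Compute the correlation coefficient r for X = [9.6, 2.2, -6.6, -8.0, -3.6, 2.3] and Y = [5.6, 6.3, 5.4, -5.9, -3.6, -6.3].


Pearson correlation coefficient (population):
r = cov(X,Y) / (std(X) * std(Y))
Mean X = -0.6833, Mean Y = 0.25
Cov(X,Y) = 13.1125
Std(X) = 6.055415, Std(Y) = 5.587113
r = 0.3876

0.3876


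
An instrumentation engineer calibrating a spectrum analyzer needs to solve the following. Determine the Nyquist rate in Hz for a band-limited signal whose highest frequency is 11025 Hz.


The Nyquist rate is twice the maximum frequency component.
fs_min = 2 * fmax
      = 2 * 11025
      = 22050 Hz

22050


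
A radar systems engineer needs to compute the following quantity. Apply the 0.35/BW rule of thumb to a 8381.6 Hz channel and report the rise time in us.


Rise time from bandwidth relationship:
tr = 0.35 / BW
   = 0.35 / 8381.6
   = 4.175813687e-05 s
   = 41.7581 us

41.7581 us


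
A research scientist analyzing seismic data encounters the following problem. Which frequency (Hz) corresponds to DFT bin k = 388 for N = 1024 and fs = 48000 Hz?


Frequency of DFT bin k:
f_k = k * fs / N
    = 388 * 48000 / 1024
    = 18624000 / 1024
    = 18187.5 Hz

18187.5 Hz


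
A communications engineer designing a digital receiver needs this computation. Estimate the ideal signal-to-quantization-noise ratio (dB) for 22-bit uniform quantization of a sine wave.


Theoretical SNR for a full-scale sinusoid:
SNR = 6.02 * N + 1.76
    = 6.02 * 22 + 1.76
    = 132.44 + 1.76
    = 134.2 dB

134.2 dB


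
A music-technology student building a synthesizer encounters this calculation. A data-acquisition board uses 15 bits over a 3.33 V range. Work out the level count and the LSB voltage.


Step 1 — number of quantization levels:
L = 2^N = 2^15 = 32768

Step 2 — LSB step size:
delta = Vfs / L
      = 3.33 / 32768
      = 0.00010162 V

Levels = 32768; step size = 0.00010162 V


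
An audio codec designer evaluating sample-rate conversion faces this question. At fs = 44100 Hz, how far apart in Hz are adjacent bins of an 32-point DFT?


DFT frequency resolution:
df = fs / N
   = 44100 / 32
   = 1378.125 Hz

1378.125 Hz


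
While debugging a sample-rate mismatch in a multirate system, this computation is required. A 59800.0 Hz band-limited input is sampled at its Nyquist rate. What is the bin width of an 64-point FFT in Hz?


Step 1 — Nyquist sampling rate:
fs = 2 * fmax = 2 * 59800.0 = 119600.0 Hz

Step 2 — DFT bin spacing:
df = fs / N = 119600.0 / 64 = 1868.75 Hz

1868.75 Hz


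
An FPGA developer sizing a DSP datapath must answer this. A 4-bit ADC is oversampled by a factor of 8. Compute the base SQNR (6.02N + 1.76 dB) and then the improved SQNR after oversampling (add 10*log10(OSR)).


Step 1 — baseline SQNR at Nyquist:
SQNR_base = 6.02*N + 1.76
          = 6.02*4 + 1.76
          = 25.84 dB

Step 2 — oversampling processing gain:
G = 10*log10(OSR) = 10*log10(8) = 9.03 dB

Step 3 — total:
SQNR_total = 25.84 + 9.03 = 34.87 dB

Base SQNR = 25.84 dB; oversampled SQNR = 34.87 dB


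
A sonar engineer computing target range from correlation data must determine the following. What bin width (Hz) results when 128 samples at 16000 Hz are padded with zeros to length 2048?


Frequency resolution after zero-padding:
N_padded = 128 * 16 = 2048
df = fs / N_padded
   = 16000 / 2048
   = 7.8125 Hz

7.8125 Hz


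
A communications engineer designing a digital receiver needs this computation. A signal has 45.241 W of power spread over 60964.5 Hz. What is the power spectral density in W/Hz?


Power spectral density:
PSD = P / BW
    = 45.241 / 60964.5
    = 0.00074209 W/Hz

0.00074209 W/Hz


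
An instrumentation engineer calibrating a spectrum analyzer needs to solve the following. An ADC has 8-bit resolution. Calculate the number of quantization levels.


Number of quantization levels = 2^N
= 2^8
= 256

256


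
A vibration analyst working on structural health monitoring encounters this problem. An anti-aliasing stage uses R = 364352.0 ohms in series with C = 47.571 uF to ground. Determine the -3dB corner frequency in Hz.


Cutoff frequency of a first-order RC filter:
fc = 1 / (2 * pi * R * C)
C = 47.571 uF = 4.7571e-05 F
fc = 1 / (2 * pi * 364352.0 * 4.7571e-05)
   = 1 / 108.90386848992
   = 0.009182 Hz

0.009182 Hz


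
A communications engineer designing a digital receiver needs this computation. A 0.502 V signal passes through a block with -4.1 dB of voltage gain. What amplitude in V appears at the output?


Output voltage from dB gain:
V_out = V_in * 10^(gain_dB / 20)
      = 0.502 * 10^(-4.1 / 20)
      = 0.502 * 0.623735
      = 0.3131 V

0.3131 V


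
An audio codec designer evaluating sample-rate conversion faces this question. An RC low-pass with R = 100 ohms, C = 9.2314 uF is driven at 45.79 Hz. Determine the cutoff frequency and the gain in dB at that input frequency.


Step 1 — cutoff frequency:
fc = 1 / (2*pi*R*C)
C = 9.2314 uF = 9.2314e-06 F
fc = 1 / (2*pi*100*9.2314e-06)
   = 172.406 Hz

Step 2 — magnitude at f = 45.79 Hz:
|H(f)| = 1 / sqrt(1 + (f/fc)^2)
f/fc = 45.79 / 172.406 = 0.265594
|H| = 1 / sqrt(1 + 0.07054) = 0.9664926
|H|_dB = 20*log10(0.9664926) = -0.3 dB

fc = 172.406 Hz; |H(45.79 Hz)| = -0.3 dB


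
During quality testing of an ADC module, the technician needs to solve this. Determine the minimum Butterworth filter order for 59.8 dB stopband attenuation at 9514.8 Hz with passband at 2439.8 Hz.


Butterworth filter order formula:
n = log10(10^(A/10) - 1) / (2 * log10(f_stop/f_pass))
10^(59.8/10) - 1 = 954991.586
f_stop/f_pass = 9514.8 / 2439.8 = 3.8998
n = 5.0588 -> ceil = 6

6


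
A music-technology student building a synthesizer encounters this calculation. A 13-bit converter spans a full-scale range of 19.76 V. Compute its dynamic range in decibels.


Dynamic range from full-scale to LSB:
V_min = V_max / 2^bits = 19.76 / 2^13
DR = 20 * log10(V_max / V_min)
   = 20 * log10(2^13)
   = 20 * 13 * log10(2)
   = 78.27 dB

78.27 dB


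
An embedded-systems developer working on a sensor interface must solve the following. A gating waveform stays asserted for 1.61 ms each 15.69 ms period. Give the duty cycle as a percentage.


Duty cycle as a percentage:
DC = (t_on / T) * 100
   = (1.61 / 15.69) * 100
   = 0.102613 * 100
   = 10.26 %

10.26 %


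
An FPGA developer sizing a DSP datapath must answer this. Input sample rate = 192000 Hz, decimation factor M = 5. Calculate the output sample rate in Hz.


Decimation reduces the sample rate:
fs_out = fs_in / M
       = 192000 / 5
       = 38400.0 Hz

38400.0 Hz


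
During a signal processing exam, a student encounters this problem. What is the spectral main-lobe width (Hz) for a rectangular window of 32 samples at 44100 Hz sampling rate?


Main lobe width for a rectangular window:
Width = 2 * fs / N
      = 2 * 44100 / 32
      = 88200 / 32
      = 2756.25 Hz

2756.25 Hz


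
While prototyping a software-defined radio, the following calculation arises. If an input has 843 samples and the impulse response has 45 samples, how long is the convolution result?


Linear convolution output length:
L = N + M - 1
  = 843 + 45 - 1
  = 887 samples

887


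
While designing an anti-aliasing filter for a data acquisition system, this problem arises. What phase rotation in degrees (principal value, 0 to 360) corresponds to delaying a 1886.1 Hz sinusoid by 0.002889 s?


Phase shift from frequency and time delay:
phi = 360 * f * t_delay
    = 360 * 1886.1 * 0.002889
    = 1961.62 degrees
    mod 360 = 161.62 degrees

161.62 degrees


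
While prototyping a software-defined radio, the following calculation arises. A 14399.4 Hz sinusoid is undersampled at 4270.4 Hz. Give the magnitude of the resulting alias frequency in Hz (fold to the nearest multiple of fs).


Compute the nearest integer multiple of fs to the signal:
n = round(14399.4 / 4270.4) = 3
f_alias = |14399.4 - 3 * 4270.4|
        = |14399.4 - 12811.2|
        = 1588.2 Hz

1588.2


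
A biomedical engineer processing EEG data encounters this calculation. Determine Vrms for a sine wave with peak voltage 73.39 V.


RMS voltage for a sinusoidal waveform:
V_rms = V_peak / sqrt(2)
      = 73.39 / 1.414214
      = 51.895 V

51.895 V


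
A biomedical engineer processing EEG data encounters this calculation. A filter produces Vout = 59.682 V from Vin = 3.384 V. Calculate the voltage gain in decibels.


Voltage gain in dB:
G = 20 * log10(Vout / Vin)
  = 20 * log10(59.682 / 3.384)
  = 20 * log10(17.636525)
  = 20 * 1.246413
  = 24.93 dB

24.93 dB


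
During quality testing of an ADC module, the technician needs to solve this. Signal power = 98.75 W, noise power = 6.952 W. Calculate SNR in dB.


SNR in decibels:
SNR = 10 * log10(Ps / Pn)
    = 10 * log10(98.75 / 6.952)
    = 10 * log10(14.2045)
    = 10 * 1.1524
    = 11.52 dB

11.52 dB


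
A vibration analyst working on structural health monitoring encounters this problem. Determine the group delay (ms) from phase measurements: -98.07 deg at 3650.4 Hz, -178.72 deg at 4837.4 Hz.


Group delay from phase difference:
tau = -d(phi)/d(omega)
d(phi) = -80.65 deg = -1.407608 rad
d(omega) = 2*pi*(4837.4 - 3650.4) = 7458.141 rad/s
tau = -(-1.407608) / 7458.141
    = 0.1887 ms

0.1887 ms


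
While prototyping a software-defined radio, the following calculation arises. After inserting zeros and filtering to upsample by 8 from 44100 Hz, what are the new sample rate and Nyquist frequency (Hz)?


Step 1 — output sample rate after interpolation by L:
fs_out = L * fs_in = 8 * 44100 = 352800 Hz

Step 2 — Nyquist frequency of the output stream:
f_Nyq = fs_out / 2 = 352800 / 2 = 176400.0 Hz

fs_out = 352800 Hz; f_Nyquist = 176400.0 Hz


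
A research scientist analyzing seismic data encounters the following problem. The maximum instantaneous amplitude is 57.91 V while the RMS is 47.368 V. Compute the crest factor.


Crest factor is the ratio of peak to RMS:
CF = V_peak / V_rms
   = 57.91 / 47.368
   = 1.2226

1.2226


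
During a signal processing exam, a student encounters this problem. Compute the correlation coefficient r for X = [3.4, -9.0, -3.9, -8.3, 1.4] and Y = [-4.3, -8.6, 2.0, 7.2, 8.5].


Pearson correlation coefficient (population):
r = cov(X,Y) / (std(X) * std(Y))
Mean X = -3.28, Mean Y = 0.96
Cov(X,Y) = 4.5728
Std(X) = 4.996559, Std(Y) = 6.571636
r = 0.1393

0.1393


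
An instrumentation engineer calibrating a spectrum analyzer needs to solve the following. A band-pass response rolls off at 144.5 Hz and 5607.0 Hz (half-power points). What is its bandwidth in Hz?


Bandwidth is the difference of -3dB frequencies:
BW = f_high - f_low
   = 5607.0 - 144.5
   = 5462.5 Hz

5462.5 Hz


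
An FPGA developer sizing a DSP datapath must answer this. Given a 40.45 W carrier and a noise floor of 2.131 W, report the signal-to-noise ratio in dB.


SNR in decibels:
SNR = 10 * log10(Ps / Pn)
    = 10 * log10(40.45 / 2.131)
    = 10 * log10(18.9817)
    = 10 * 1.2783
    = 12.78 dB

12.78 dB


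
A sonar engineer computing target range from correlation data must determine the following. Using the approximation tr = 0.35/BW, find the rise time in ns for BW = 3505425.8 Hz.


Rise time from bandwidth relationship:
tr = 0.35 / BW
   = 0.35 / 3505425.8
   = 9.984521709e-08 s
   = 99.8452 ns

99.8452 ns


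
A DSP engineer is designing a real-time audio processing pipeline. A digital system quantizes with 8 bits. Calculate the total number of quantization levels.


Number of quantization levels = 2^N
= 2^8
= 256

256


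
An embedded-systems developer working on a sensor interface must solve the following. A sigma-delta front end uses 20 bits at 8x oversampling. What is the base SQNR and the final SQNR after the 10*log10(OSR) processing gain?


Step 1 — baseline SQNR at Nyquist:
SQNR_base = 6.02*N + 1.76
          = 6.02*20 + 1.76
          = 122.16 dB

Step 2 — oversampling processing gain:
G = 10*log10(OSR) = 10*log10(8) = 9.03 dB

Step 3 — total:
SQNR_total = 122.16 + 9.03 = 131.19 dB

Base SQNR = 122.16 dB; oversampled SQNR = 131.19 dB


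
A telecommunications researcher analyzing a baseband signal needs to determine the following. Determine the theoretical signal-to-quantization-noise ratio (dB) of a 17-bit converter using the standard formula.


Theoretical SNR for a full-scale sinusoid:
SNR = 6.02 * N + 1.76
    = 6.02 * 17 + 1.76
    = 102.34 + 1.76
    = 104.1 dB

104.1 dB


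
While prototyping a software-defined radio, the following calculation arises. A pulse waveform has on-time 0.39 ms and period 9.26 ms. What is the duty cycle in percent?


Duty cycle as a percentage:
DC = (t_on / T) * 100
   = (0.39 / 9.26) * 100
   = 0.042117 * 100
   = 4.21 %

4.21 %


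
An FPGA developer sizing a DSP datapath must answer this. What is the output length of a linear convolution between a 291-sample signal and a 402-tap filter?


Linear convolution output length:
L = N + M - 1
  = 291 + 402 - 1
  = 692 samples

692


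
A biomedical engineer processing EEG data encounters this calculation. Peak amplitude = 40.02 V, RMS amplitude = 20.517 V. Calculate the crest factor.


Crest factor is the ratio of peak to RMS:
CF = V_peak / V_rms
   = 40.02 / 20.517
   = 1.9506

1.9506


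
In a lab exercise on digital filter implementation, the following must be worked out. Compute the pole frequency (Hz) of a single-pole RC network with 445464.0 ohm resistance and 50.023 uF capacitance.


Cutoff frequency of a first-order RC filter:
fc = 1 / (2 * pi * R * C)
C = 50.023 uF = 5.0023e-05 F
fc = 1 / (2 * pi * 445464.0 * 5.0023e-05)
   = 1 / 140.01101843964
   = 0.007142 Hz

0.007142 Hz


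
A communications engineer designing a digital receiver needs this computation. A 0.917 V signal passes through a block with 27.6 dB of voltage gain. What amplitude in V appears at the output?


Output voltage from dB gain:
V_out = V_in * 10^(gain_dB / 20)
      = 0.917 * 10^(27.6 / 20)
      = 0.917 * 23.988329
      = 21.9973 V

21.9973 V


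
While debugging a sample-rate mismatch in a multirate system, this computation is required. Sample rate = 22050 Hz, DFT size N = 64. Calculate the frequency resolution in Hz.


DFT frequency resolution:
df = fs / N
   = 22050 / 64
   = 344.5312 Hz

344.5312 Hz


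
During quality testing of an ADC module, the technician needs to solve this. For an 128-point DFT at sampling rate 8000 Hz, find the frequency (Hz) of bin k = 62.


Frequency of DFT bin k:
f_k = k * fs / N
    = 62 * 8000 / 128
    = 496000 / 128
    = 3875.0 Hz

3875.0 Hz


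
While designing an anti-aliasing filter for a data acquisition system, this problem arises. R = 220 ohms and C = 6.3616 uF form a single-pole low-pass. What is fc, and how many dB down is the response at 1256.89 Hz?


Step 1 — cutoff frequency:
fc = 1 / (2*pi*R*C)
C = 6.3616 uF = 6.3616e-06 F
fc = 1 / (2*pi*220*6.3616e-06)
   = 113.718 Hz

Step 2 — magnitude at f = 1256.89 Hz:
|H(f)| = 1 / sqrt(1 + (f/fc)^2)
f/fc = 1256.89 / 113.718 = 11.052692
|H| = 1 / sqrt(1 + 122.162) = 0.0901076
|H|_dB = 20*log10(0.0901076) = -20.9 dB

fc = 113.718 Hz; |H(1256.89 Hz)| = -20.9 dB


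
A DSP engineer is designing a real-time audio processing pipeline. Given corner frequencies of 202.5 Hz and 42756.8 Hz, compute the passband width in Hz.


Bandwidth is the difference of -3dB frequencies:
BW = f_high - f_low
   = 42756.8 - 202.5
   = 42554.3 Hz

42554.3 Hz


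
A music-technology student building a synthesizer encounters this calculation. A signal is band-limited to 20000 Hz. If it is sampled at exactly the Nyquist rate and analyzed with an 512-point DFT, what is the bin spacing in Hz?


Step 1 — Nyquist sampling rate:
fs = 2 * fmax = 2 * 20000 = 40000 Hz

Step 2 — DFT bin spacing:
df = fs / N = 40000 / 512 = 78.125 Hz

78.125 Hz


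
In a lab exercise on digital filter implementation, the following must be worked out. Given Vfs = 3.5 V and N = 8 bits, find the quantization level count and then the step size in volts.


Step 1 — number of quantization levels:
L = 2^N = 2^8 = 256

Step 2 — LSB step size:
delta = Vfs / L
      = 3.5 / 256
      = 0.01367188 V

Levels = 256; step size = 0.01367188 V


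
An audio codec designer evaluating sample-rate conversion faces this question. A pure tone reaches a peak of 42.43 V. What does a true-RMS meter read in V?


RMS voltage for a sinusoidal waveform:
V_rms = V_peak / sqrt(2)
      = 42.43 / 1.414214
      = 30.003 V

30.003 V


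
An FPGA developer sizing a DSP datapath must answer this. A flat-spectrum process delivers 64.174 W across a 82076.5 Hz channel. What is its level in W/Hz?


Power spectral density:
PSD = P / BW
    = 64.174 / 82076.5
    = 0.00078188 W/Hz

0.00078188 W/Hz


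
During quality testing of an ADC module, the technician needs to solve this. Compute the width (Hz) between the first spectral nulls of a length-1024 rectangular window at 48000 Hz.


Main lobe width for a rectangular window:
Width = 2 * fs / N
      = 2 * 48000 / 1024
      = 96000 / 1024
      = 93.75 Hz

93.75 Hz


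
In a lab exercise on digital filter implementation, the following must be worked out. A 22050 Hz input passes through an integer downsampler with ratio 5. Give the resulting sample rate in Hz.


Decimation reduces the sample rate:
fs_out = fs_in / M
       = 22050 / 5
       = 4410.0 Hz

4410.0 Hz


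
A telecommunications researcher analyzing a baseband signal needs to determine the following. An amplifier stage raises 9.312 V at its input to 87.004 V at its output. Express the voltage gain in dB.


Voltage gain in dB:
G = 20 * log10(Vout / Vin)
  = 20 * log10(87.004 / 9.312)
  = 20 * log10(9.343213)
  = 20 * 0.970496
  = 19.41 dB

19.41 dB


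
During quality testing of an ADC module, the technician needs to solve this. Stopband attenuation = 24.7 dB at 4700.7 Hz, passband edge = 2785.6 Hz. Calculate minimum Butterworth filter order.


Butterworth filter order formula:
n = log10(10^(A/10) - 1) / (2 * log10(f_stop/f_pass))
10^(24.7/10) - 1 = 294.1209
f_stop/f_pass = 4700.7 / 2785.6 = 1.6875
n = 5.4314 -> ceil = 6

6


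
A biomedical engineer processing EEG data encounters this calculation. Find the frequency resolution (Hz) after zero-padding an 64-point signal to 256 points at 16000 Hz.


Frequency resolution after zero-padding:
N_padded = 64 * 4 = 256
df = fs / N_padded
   = 16000 / 256
   = 62.5 Hz

62.5 Hz


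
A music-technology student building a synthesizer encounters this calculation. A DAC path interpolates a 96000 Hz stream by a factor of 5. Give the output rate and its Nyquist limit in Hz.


Step 1 — output sample rate after interpolation by L:
fs_out = L * fs_in = 5 * 96000 = 480000 Hz

Step 2 — Nyquist frequency of the output stream:
f_Nyq = fs_out / 2 = 480000 / 2 = 240000.0 Hz

fs_out = 480000 Hz; f_Nyquist = 240000.0 Hz


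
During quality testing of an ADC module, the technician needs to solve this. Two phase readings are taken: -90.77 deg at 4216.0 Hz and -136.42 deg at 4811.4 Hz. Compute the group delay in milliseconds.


Group delay from phase difference:
tau = -d(phi)/d(omega)
d(phi) = -45.65 deg = -0.796743 rad
d(omega) = 2*pi*(4811.4 - 4216.0) = 3741.0085 rad/s
tau = -(-0.796743) / 3741.0085
    = 0.213 ms

0.213 ms


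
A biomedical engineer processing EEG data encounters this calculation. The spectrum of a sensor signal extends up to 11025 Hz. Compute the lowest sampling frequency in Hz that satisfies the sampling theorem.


The Nyquist rate is twice the maximum frequency component.
fs_min = 2 * fmax
      = 2 * 11025
      = 22050 Hz

22050


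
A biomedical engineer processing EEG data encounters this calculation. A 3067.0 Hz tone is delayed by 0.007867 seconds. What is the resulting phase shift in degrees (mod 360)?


Phase shift from frequency and time delay:
phi = 360 * f * t_delay
    = 360 * 3067.0 * 0.007867
    = 8686.11 degrees
    mod 360 = 46.11 degrees

46.11 degrees


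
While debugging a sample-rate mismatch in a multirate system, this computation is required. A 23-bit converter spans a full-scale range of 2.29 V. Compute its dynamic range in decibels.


Dynamic range from full-scale to LSB:
V_min = V_max / 2^bits = 2.29 / 2^23
DR = 20 * log10(V_max / V_min)
   = 20 * log10(2^23)
   = 20 * 23 * log10(2)
   = 138.47 dB

138.47 dB


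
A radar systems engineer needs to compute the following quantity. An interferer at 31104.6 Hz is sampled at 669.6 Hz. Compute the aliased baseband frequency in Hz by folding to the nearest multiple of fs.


Compute the nearest integer multiple of fs to the signal:
n = round(31104.6 / 669.6) = 46
f_alias = |31104.6 - 46 * 669.6|
        = |31104.6 - 30801.6|
        = 303.0 Hz

303.0


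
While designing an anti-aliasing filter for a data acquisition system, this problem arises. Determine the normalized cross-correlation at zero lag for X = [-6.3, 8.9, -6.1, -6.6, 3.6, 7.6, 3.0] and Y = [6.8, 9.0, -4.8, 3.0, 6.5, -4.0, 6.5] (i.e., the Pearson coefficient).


Pearson correlation coefficient (population):
r = cov(X,Y) / (std(X) * std(Y))
Mean X = 0.5857, Mean Y = 3.2857
Cov(X,Y) = 6.538367
Std(X) = 6.290453, Std(Y) = 5.129865
r = 0.2026

0.2026


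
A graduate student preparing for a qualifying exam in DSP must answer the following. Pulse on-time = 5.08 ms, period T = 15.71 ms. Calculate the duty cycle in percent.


Duty cycle as a percentage:
DC = (t_on / T) * 100
   = (5.08 / 15.71) * 100
   = 0.323361 * 100
   = 32.34 %

32.34 %


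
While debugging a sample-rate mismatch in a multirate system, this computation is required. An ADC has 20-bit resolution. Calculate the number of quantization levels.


Number of quantization levels = 2^N
= 2^20
= 1048576

1048576


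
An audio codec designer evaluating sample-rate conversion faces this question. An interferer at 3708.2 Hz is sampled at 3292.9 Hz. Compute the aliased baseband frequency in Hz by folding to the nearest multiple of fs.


Compute the nearest integer multiple of fs to the signal:
n = round(3708.2 / 3292.9) = 1
f_alias = |3708.2 - 1 * 3292.9|
        = |3708.2 - 3292.9|
        = 415.3 Hz

415.3


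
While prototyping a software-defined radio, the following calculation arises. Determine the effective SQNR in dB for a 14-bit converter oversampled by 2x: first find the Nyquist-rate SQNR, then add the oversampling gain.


Step 1 — baseline SQNR at Nyquist:
SQNR_base = 6.02*N + 1.76
          = 6.02*14 + 1.76
          = 86.04 dB

Step 2 — oversampling processing gain:
G = 10*log10(OSR) = 10*log10(2) = 3.01 dB

Step 3 — total:
SQNR_total = 86.04 + 3.01 = 89.05 dB

Base SQNR = 86.04 dB; oversampled SQNR = 89.05 dB


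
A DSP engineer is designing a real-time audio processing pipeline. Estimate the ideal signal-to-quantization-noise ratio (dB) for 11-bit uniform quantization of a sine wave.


Theoretical SNR for a full-scale sinusoid:
SNR = 6.02 * N + 1.76
    = 6.02 * 11 + 1.76
    = 66.22 + 1.76
    = 67.98 dB

67.98 dB


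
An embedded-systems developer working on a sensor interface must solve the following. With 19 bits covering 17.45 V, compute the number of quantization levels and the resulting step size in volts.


Step 1 — number of quantization levels:
L = 2^N = 2^19 = 524288

Step 2 — LSB step size:
delta = Vfs / L
      = 17.45 / 524288
      = 3.328e-05 V

Levels = 524288; step size = 3.328e-05 V


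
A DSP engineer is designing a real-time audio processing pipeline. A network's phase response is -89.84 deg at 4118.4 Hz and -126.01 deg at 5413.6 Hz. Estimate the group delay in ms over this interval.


Group delay from phase difference:
tau = -d(phi)/d(omega)
d(phi) = -36.17 deg = -0.631286 rad
d(omega) = 2*pi*(5413.6 - 4118.4) = 8137.9816 rad/s
tau = -(-0.631286) / 8137.9816
    = 0.0776 ms

0.0776 ms


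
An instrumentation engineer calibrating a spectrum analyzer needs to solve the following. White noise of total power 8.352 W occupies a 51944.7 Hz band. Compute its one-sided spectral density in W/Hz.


Power spectral density:
PSD = P / BW
    = 8.352 / 51944.7
    = 0.00016079 W/Hz

0.00016079 W/Hz


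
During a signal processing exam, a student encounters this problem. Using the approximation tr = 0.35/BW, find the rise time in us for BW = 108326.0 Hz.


Rise time from bandwidth relationship:
tr = 0.35 / BW
   = 0.35 / 108326.0
   = 3.230987944e-06 s
   = 3.231 us

3.231 us


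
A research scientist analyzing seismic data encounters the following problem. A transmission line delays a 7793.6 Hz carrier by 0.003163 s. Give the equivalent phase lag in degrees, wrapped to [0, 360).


Phase shift from frequency and time delay:
phi = 360 * f * t_delay
    = 360 * 7793.6 * 0.003163
    = 8874.42 degrees
    mod 360 = 234.42 degrees

234.42 degrees


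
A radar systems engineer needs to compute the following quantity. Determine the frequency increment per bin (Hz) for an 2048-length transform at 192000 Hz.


DFT frequency resolution:
df = fs / N
   = 192000 / 2048
   = 93.75 Hz

93.75 Hz


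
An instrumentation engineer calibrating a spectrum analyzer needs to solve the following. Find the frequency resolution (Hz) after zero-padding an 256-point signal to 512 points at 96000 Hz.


Frequency resolution after zero-padding:
N_padded = 256 * 2 = 512
df = fs / N_padded
   = 96000 / 512
   = 187.5 Hz

187.5 Hz


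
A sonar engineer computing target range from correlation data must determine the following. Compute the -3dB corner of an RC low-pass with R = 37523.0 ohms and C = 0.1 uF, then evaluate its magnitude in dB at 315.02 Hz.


Step 1 — cutoff frequency:
fc = 1 / (2*pi*R*C)
C = 0.1 uF = 1e-07 F
fc = 1 / (2*pi*37523.0*1e-07)
   = 42.4153 Hz

Step 2 — magnitude at f = 315.02 Hz:
|H(f)| = 1 / sqrt(1 + (f/fc)^2)
f/fc = 315.02 / 42.4153 = 7.427037
|H| = 1 / sqrt(1 + 55.160879) = 0.1334391
|H|_dB = 20*log10(0.1334391) = -17.49 dB

fc = 42.4153 Hz; |H(315.02 Hz)| = -17.49 dB


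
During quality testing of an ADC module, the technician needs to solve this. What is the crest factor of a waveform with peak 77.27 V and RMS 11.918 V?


Crest factor is the ratio of peak to RMS:
CF = V_peak / V_rms
   = 77.27 / 11.918
   = 6.4835

6.4835
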